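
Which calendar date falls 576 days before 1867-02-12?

July 16, 1865

Counting back 576 days from February 12, 1867.
Going back 12 days from February 12, 1867 reaches the end of the previous month; 576 − 12 = 564 left.
January 1867 has 31 days: 564 − 31 = 533 left.
December 1866 has 31 days: 533 − 31 = 502 left.
November 1866 has 30 days: 502 − 30 = 472 left.
October 1866 has 31 days: 472 − 31 = 441 left.
September 1866 has 30 days: 441 − 30 = 411 left.
August 1866 has 31 days: 411 − 31 = 380 left.
July 1866 has 31 days: 380 − 31 = 349 left.
June 1866 has 30 days: 349 − 30 = 319 left.
May 1866 has 31 days: 319 − 31 = 288 left.
April 1866 has 30 days: 288 − 30 = 258 left.
March 1866 has 31 days: 258 − 31 = 227 left.
February 1866 has 28 days (1866 is not a leap year): 227 − 28 = 199 left.
January 1866 has 31 days: 199 − 31 = 168 left.
December 1865 has 31 days: 168 − 31 = 137 left.
November 1865 has 30 days: 137 − 30 = 107 left.
October 1865 has 31 days: 107 − 31 = 76 left.
September 1865 has 30 days: 76 − 30 = 46 left.
August 1865 has 31 days: 46 − 31 = 15 left.
July 1865 has 31 days; 31 − 15 = 16 → July 16, 1865.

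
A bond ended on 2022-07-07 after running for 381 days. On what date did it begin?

June 21, 2021

Going back 381 days from July 7, 2022.
Going back 7 days from July 7, 2022 reaches the end of the previous month; 381 − 7 = 374 left.
June 2022 has 30 days: 374 − 30 = 344 left.
May 2022 has 31 days: 344 − 31 = 313 left.
April 2022 has 30 days: 313 − 30 = 283 left.
March 2022 has 31 days: 283 − 31 = 252 left.
February 2022 has 28 days (2022 is not a leap year): 252 − 28 = 224 left.
January 2022 has 31 days: 224 − 31 = 193 left.
December 2021 has 31 days: 193 − 31 = 162 left.
November 2021 has 30 days: 162 − 30 = 132 left.
October 2021 has 31 days: 132 − 31 = 101 left.
September 2021 has 30 days: 101 − 30 = 71 left.
August 2021 has 31 days: 71 − 31 = 40 left.
July 2021 has 31 days: 40 − 31 = 9 left.
June 2021 has 30 days; 30 − 9 = 21 → June 21, 2021.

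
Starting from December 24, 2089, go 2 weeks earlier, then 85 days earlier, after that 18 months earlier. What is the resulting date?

Subtracting 2 weeks (= 14 days) from December 24, 2089:
24 − 14 = 10, still in December 2089.
Going back 85 days from December 10, 2089:
Going back 10 days from December 10, 2089 reaches the end of the previous month; 85 − 10 = 75 left.
November 2089 has 30 days: 75 − 30 = 45 left.
October 2089 has 31 days: 45 − 31 = 14 left.
September 2089 has 30 days; 30 − 14 = 16 → September 16, 2089.
Subtracting 18 months from September 16, 2089:
month 9 − 18 = -9, which is month 3 of year 2088 → March 2088.
Day 16 is valid in March, giving March 16, 2088.

March 16, 2088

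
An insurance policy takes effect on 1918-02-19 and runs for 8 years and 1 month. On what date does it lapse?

Counting forward 8 years and 1 month from February 19, 1918.
+8 years → 1926; month 2 + 1 = 3 → March 1926.
Day 19 is valid in March, giving March 19, 1926.

March 19, 1926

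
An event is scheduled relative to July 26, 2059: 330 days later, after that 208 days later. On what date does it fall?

January 14, 2061

Counting forward 330 days from July 26, 2059:
July has 31 days, so 31 − 26 = 5 days remain after July 26, 2059; 330 − 5 = 325 left.
August 2059 has 31 days: 325 − 31 = 294 left.
September 2059 has 30 days: 294 − 30 = 264 left.
October 2059 has 31 days: 264 − 31 = 233 left.
November 2059 has 30 days: 233 − 30 = 203 left.
December 2059 has 31 days: 203 − 31 = 172 left.
January 2060 has 31 days: 172 − 31 = 141 left.
February 2060 has 29 days (2060 is a leap year): 141 − 29 = 112 left.
March 2060 has 31 days: 112 − 31 = 81 left.
April 2060 has 30 days: 81 − 30 = 51 left.
May 2060 has 31 days: 51 − 31 = 20 left.
20 days into June 2060 → June 20, 2060.
Adding 208 days from June 20, 2060:
June has 30 days, so 30 − 20 = 10 days remain after June 20, 2060; 208 − 10 = 198 left.
July 2060 has 31 days: 198 − 31 = 167 left.
August 2060 has 31 days: 167 − 31 = 136 left.
September 2060 has 30 days: 136 − 30 = 106 left.
October 2060 has 31 days: 106 − 31 = 75 left.
November 2060 has 30 days: 75 − 30 = 45 left.
December 2060 has 31 days: 45 − 31 = 14 left.
14 days into January 2061 → January 14, 2061.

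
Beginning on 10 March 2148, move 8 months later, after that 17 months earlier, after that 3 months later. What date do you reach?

Advancing 8 months from March 10, 2148:
month 3 + 8 = 11 → November 2148.
Day 10 is valid in November, giving November 10, 2148.
Counting back 17 months from November 10, 2148:
month 11 − 17 = -6, which is month 6 of year 2147 → June 2147.
Day 10 is valid in June, giving June 10, 2147.
Counting forward 3 months from June 10, 2147:
month 6 + 3 = 9 → September 2147.
Day 10 is valid in September, giving September 10, 2147.

September 10, 2147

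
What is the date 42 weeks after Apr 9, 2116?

Advancing 42 weeks = 294 days from April 9, 2116.
April has 30 days, so 30 − 9 = 21 days remain after April 9, 2116; 294 − 21 = 273 left.
May 2116 has 31 days: 273 − 31 = 242 left.
June 2116 has 30 days: 242 − 30 = 212 left.
July 2116 has 31 days: 212 − 31 = 181 left.
August 2116 has 31 days: 181 − 31 = 150 left.
September 2116 has 30 days: 150 − 30 = 120 left.
October 2116 has 31 days: 120 − 31 = 89 left.
November 2116 has 30 days: 89 − 30 = 59 left.
December 2116 has 31 days: 59 − 31 = 28 left.
28 days into January 2117 → January 28, 2117.

January 28, 2117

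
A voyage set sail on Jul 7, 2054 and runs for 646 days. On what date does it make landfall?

April 13, 2056

Counting forward 646 days from July 7, 2054.
July has 31 days, so 31 − 7 = 24 days remain after July 7, 2054; 646 − 24 = 622 left.
August 2054 has 31 days: 622 − 31 = 591 left.
September 2054 has 30 days: 591 − 30 = 561 left.
October 2054 has 31 days: 561 − 31 = 530 left.
November 2054 has 30 days: 530 − 30 = 500 left.
December 2054 has 31 days: 500 − 31 = 469 left.
January 2055 has 31 days: 469 − 31 = 438 left.
February 2055 has 28 days (2055 is not a leap year): 438 − 28 = 410 left.
March 2055 has 31 days: 410 − 31 = 379 left.
April 2055 has 30 days: 379 − 30 = 349 left.
May 2055 has 31 days: 349 − 31 = 318 left.
June 2055 has 30 days: 318 − 30 = 288 left.
July 2055 has 31 days: 288 − 31 = 257 left.
August 2055 has 31 days: 257 − 31 = 226 left.
September 2055 has 30 days: 226 − 30 = 196 left.
October 2055 has 31 days: 196 − 31 = 165 left.
November 2055 has 30 days: 165 − 30 = 135 left.
December 2055 has 31 days: 135 − 31 = 104 left.
January 2056 has 31 days: 104 − 31 = 73 left.
February 2056 has 29 days (2056 is a leap year): 73 − 29 = 44 left.
March 2056 has 31 days: 44 − 31 = 13 left.
13 days into April 2056 → April 13, 2056.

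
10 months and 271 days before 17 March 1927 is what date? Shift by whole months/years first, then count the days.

August 19, 1925

Subtracting 10 months and 271 days from March 17, 1927: first the month/year part, then the days.
month 3 − 10 = -7, which is month 5 of year 1926 → May 1926.
Day 17 is valid in May, giving May 17, 1926.
Now subtract 271 days from May 17, 1926.
Going back 17 days from May 17, 1926 reaches the end of the previous month; 271 − 17 = 254 left.
April 1926 has 30 days: 254 − 30 = 224 left.
March 1926 has 31 days: 224 − 31 = 193 left.
February 1926 has 28 days (1926 is not a leap year): 193 − 28 = 165 left.
January 1926 has 31 days: 165 − 31 = 134 left.
December 1925 has 31 days: 134 − 31 = 103 left.
November 1925 has 30 days: 103 − 30 = 73 left.
October 1925 has 31 days: 73 − 31 = 42 left.
September 1925 has 30 days: 42 − 30 = 12 left.
August 1925 has 31 days; 31 − 12 = 19 → August 19, 1925.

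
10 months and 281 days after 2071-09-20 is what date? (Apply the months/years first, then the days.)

April 27, 2073

Adding 10 months and 281 days from September 20, 2071: first the month/year part, then the days.
month 9 + 10 = 19, which is month 7 of year 2072 → July 2072.
Day 20 is valid in July, giving July 20, 2072.
Now add 281 days from July 20, 2072.
July has 31 days, so 31 − 20 = 11 days remain after July 20, 2072; 281 − 11 = 270 left.
August 2072 has 31 days: 270 − 31 = 239 left.
September 2072 has 30 days: 239 − 30 = 209 left.
October 2072 has 31 days: 209 − 31 = 178 left.
November 2072 has 30 days: 178 − 30 = 148 left.
December 2072 has 31 days: 148 − 31 = 117 left.
January 2073 has 31 days: 117 − 31 = 86 left.
February 2073 has 28 days (2073 is not a leap year): 86 − 28 = 58 left.
March 2073 has 31 days: 58 − 31 = 27 left.
27 days into April 2073 → April 27, 2073.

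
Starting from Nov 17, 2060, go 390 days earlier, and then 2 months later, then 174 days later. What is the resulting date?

Going back 390 days from November 17, 2060:
Going back 17 days from November 17, 2060 reaches the end of the previous month; 390 − 17 = 373 left.
October 2060 has 31 days: 373 − 31 = 342 left.
September 2060 has 30 days: 342 − 30 = 312 left.
August 2060 has 31 days: 312 − 31 = 281 left.
July 2060 has 31 days: 281 − 31 = 250 left.
June 2060 has 30 days: 250 − 30 = 220 left.
May 2060 has 31 days: 220 − 31 = 189 left.
April 2060 has 30 days: 189 − 30 = 159 left.
March 2060 has 31 days: 159 − 31 = 128 left.
February 2060 has 29 days (2060 is a leap year): 128 − 29 = 99 left.
January 2060 has 31 days: 99 − 31 = 68 left.
December 2059 has 31 days: 68 − 31 = 37 left.
November 2059 has 30 days: 37 − 30 = 7 left.
October 2059 has 31 days; 31 − 7 = 24 → October 24, 2059.
Advancing 2 months from October 24, 2059:
month 10 + 2 = 12 → December 2059.
Day 24 is valid in December, giving December 24, 2059.
Adding 174 days from December 24, 2059:
December has 31 days, so 31 − 24 = 7 days remain after December 24, 2059; 174 − 7 = 167 left.
January 2060 has 31 days: 167 − 31 = 136 left.
February 2060 has 29 days (2060 is a leap year): 136 − 29 = 107 left.
March 2060 has 31 days: 107 − 31 = 76 left.
April 2060 has 30 days: 76 − 30 = 46 left.
May 2060 has 31 days: 46 − 31 = 15 left.
15 days into June 2060 → June 15, 2060.

June 15, 2060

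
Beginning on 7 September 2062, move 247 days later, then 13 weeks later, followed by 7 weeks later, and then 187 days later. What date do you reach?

April 3, 2064

Advancing 247 days from September 7, 2062:
September has 30 days, so 30 − 7 = 23 days remain after September 7, 2062; 247 − 23 = 224 left.
October 2062 has 31 days: 224 − 31 = 193 left.
November 2062 has 30 days: 193 − 30 = 163 left.
December 2062 has 31 days: 163 − 31 = 132 left.
January 2063 has 31 days: 132 − 31 = 101 left.
February 2063 has 28 days (2063 is not a leap year): 101 − 28 = 73 left.
March 2063 has 31 days: 73 − 31 = 42 left.
April 2063 has 30 days: 42 − 30 = 12 left.
12 days into May 2063 → May 12, 2063.
Advancing 13 weeks (= 91 days) from May 12, 2063:
May has 31 days, so 31 − 12 = 19 days remain after May 12, 2063; 91 − 19 = 72 left.
June 2063 has 30 days: 72 − 30 = 42 left.
July 2063 has 31 days: 42 − 31 = 11 left.
11 days into August 2063 → August 11, 2063.
Counting forward 7 weeks (= 49 days) from August 11, 2063:
August has 31 days, so 31 − 11 = 20 days remain after August 11, 2063; 49 − 20 = 29 left.
29 days into September 2063 → September 29, 2063.
Counting forward 187 days from September 29, 2063:
September has 30 days, so 30 − 29 = 1 day remains after September 29, 2063; 187 − 1 = 186 left.
October 2063 has 31 days: 186 − 31 = 155 left.
November 2063 has 30 days: 155 − 30 = 125 left.
December 2063 has 31 days: 125 − 31 = 94 left.
January 2064 has 31 days: 94 − 31 = 63 left.
February 2064 has 29 days (2064 is a leap year): 63 − 29 = 34 left.
March 2064 has 31 days: 34 − 31 = 3 left.
3 days into April 2064 → April 3, 2064.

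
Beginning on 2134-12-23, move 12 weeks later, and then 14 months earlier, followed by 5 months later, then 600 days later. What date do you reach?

Adding 12 weeks (= 84 days) from December 23, 2134:
December has 31 days, so 31 − 23 = 8 days remain after December 23, 2134; 84 − 8 = 76 left.
January 2135 has 31 days: 76 − 31 = 45 left.
February 2135 has 28 days (2135 is not a leap year): 45 − 28 = 17 left.
17 days into March 2135 → March 17, 2135.
Subtracting 14 months from March 17, 2135:
month 3 − 14 = -11, which is month 1 of year 2134 → January 2134.
Day 17 is valid in January, giving January 17, 2134.
Counting forward 5 months from January 17, 2134:
month 1 + 5 = 6 → June 2134.
Day 17 is valid in June, giving June 17, 2134.
Advancing 600 days from June 17, 2134:
June has 30 days, so 30 − 17 = 13 days remain after June 17, 2134; 600 − 13 = 587 left.
July 2134 has 31 days: 587 − 31 = 556 left.
August 2134 has 31 days: 556 − 31 = 525 left.
September 2134 has 30 days: 525 − 30 = 495 left.
October 2134 has 31 days: 495 − 31 = 464 left.
November 2134 has 30 days: 464 − 30 = 434 left.
December 2134 has 31 days: 434 − 31 = 403 left.
January 2135 has 31 days: 403 − 31 = 372 left.
February 2135 has 28 days (2135 is not a leap year): 372 − 28 = 344 left.
March 2135 has 31 days: 344 − 31 = 313 left.
April 2135 has 30 days: 313 − 30 = 283 left.
May 2135 has 31 days: 283 − 31 = 252 left.
June 2135 has 30 days: 252 − 30 = 222 left.
July 2135 has 31 days: 222 − 31 = 191 left.
August 2135 has 31 days: 191 − 31 = 160 left.
September 2135 has 30 days: 160 − 30 = 130 left.
October 2135 has 31 days: 130 − 31 = 99 left.
November 2135 has 30 days: 99 − 30 = 69 left.
December 2135 has 31 days: 69 − 31 = 38 left.
January 2136 has 31 days: 38 − 31 = 7 left.
7 days into February 2136 → February 7, 2136.

February 7, 2136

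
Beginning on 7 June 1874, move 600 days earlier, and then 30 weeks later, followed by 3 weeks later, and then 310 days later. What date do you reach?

Subtracting 600 days from June 7, 1874:
Going back 7 days from June 7, 1874 reaches the end of the previous month; 600 − 7 = 593 left.
May 1874 has 31 days: 593 − 31 = 562 left.
April 1874 has 30 days: 562 − 30 = 532 left.
March 1874 has 31 days: 532 − 31 = 501 left.
February 1874 has 28 days (1874 is not a leap year): 501 − 28 = 473 left.
January 1874 has 31 days: 473 − 31 = 442 left.
December 1873 has 31 days: 442 − 31 = 411 left.
November 1873 has 30 days: 411 − 30 = 381 left.
October 1873 has 31 days: 381 − 31 = 350 left.
September 1873 has 30 days: 350 − 30 = 320 left.
August 1873 has 31 days: 320 − 31 = 289 left.
July 1873 has 31 days: 289 − 31 = 258 left.
June 1873 has 30 days: 258 − 30 = 228 left.
May 1873 has 31 days: 228 − 31 = 197 left.
April 1873 has 30 days: 197 − 30 = 167 left.
March 1873 has 31 days: 167 − 31 = 136 left.
February 1873 has 28 days (1873 is not a leap year): 136 − 28 = 108 left.
January 1873 has 31 days: 108 − 31 = 77 left.
December 1872 has 31 days: 77 − 31 = 46 left.
November 1872 has 30 days: 46 − 30 = 16 left.
October 1872 has 31 days; 31 − 16 = 15 → October 15, 1872.
Adding 30 weeks (= 210 days) from October 15, 1872:
October has 31 days, so 31 − 15 = 16 days remain after October 15, 1872; 210 − 16 = 194 left.
November 1872 has 30 days: 194 − 30 = 164 left.
December 1872 has 31 days: 164 − 31 = 133 left.
January 1873 has 31 days: 133 − 31 = 102 left.
February 1873 has 28 days (1873 is not a leap year): 102 − 28 = 74 left.
March 1873 has 31 days: 74 − 31 = 43 left.
April 1873 has 30 days: 43 − 30 = 13 left.
13 days into May 1873 → May 13, 1873.
Counting forward 3 weeks (= 21 days) from May 13, 1873:
May has 31 days, so 31 − 13 = 18 days remain after May 13, 1873; 21 − 18 = 3 left.
3 days into June 1873 → June 3, 1873.
Adding 310 days from June 3, 1873:
June has 30 days, so 30 − 3 = 27 days remain after June 3, 1873; 310 − 27 = 283 left.
July 1873 has 31 days: 283 − 31 = 252 left.
August 1873 has 31 days: 252 − 31 = 221 left.
September 1873 has 30 days: 221 − 30 = 191 left.
October 1873 has 31 days: 191 − 31 = 160 left.
November 1873 has 30 days: 160 − 30 = 130 left.
December 1873 has 31 days: 130 − 31 = 99 left.
January 1874 has 31 days: 99 − 31 = 68 left.
February 1874 has 28 days (1874 is not a leap year): 68 − 28 = 40 left.
March 1874 has 31 days: 40 − 31 = 9 left.
9 days into April 1874 → April 9, 1874.

April 9, 1874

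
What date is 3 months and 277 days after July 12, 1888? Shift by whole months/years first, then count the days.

Advancing 3 months and 277 days from July 12, 1888: first the month/year part, then the days.
month 7 + 3 = 10 → October 1888.
Day 12 is valid in October, giving October 12, 1888.
Now add 277 days from October 12, 1888.
October has 31 days, so 31 − 12 = 19 days remain after October 12, 1888; 277 − 19 = 258 left.
November 1888 has 30 days: 258 − 30 = 228 left.
December 1888 has 31 days: 228 − 31 = 197 left.
January 1889 has 31 days: 197 − 31 = 166 left.
February 1889 has 28 days (1889 is not a leap year): 166 − 28 = 138 left.
March 1889 has 31 days: 138 − 31 = 107 left.
April 1889 has 30 days: 107 − 30 = 77 left.
May 1889 has 31 days: 77 − 31 = 46 left.
June 1889 has 30 days: 46 − 30 = 16 left.
16 days into July 1889 → July 16, 1889.

July 16, 1889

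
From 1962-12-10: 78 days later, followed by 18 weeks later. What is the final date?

July 2, 1963

Adding 78 days from December 10, 1962:
December has 31 days, so 31 − 10 = 21 days remain after December 10, 1962; 78 − 21 = 57 left.
January 1963 has 31 days: 57 − 31 = 26 left.
26 days into February 1963 → February 26, 1963.
Adding 18 weeks (= 126 days) from February 26, 1963:
February has 28 days, so 28 − 26 = 2 days remain after February 26, 1963; 126 − 2 = 124 left.
March 1963 has 31 days: 124 − 31 = 93 left.
April 1963 has 30 days: 93 − 30 = 63 left.
May 1963 has 31 days: 63 − 31 = 32 left.
June 1963 has 30 days: 32 − 30 = 2 left.
2 days into July 1963 → July 2, 1963.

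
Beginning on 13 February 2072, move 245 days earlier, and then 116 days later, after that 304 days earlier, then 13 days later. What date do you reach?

December 20, 2070

Subtracting 245 days from February 13, 2072:
Going back 13 days from February 13, 2072 reaches the end of the previous month; 245 − 13 = 232 left.
January 2072 has 31 days: 232 − 31 = 201 left.
December 2071 has 31 days: 201 − 31 = 170 left.
November 2071 has 30 days: 170 − 30 = 140 left.
October 2071 has 31 days: 140 − 31 = 109 left.
September 2071 has 30 days: 109 − 30 = 79 left.
August 2071 has 31 days: 79 − 31 = 48 left.
July 2071 has 31 days: 48 − 31 = 17 left.
June 2071 has 30 days; 30 − 17 = 13 → June 13, 2071.
Adding 116 days from June 13, 2071:
June has 30 days, so 30 − 13 = 17 days remain after June 13, 2071; 116 − 17 = 99 left.
July 2071 has 31 days: 99 − 31 = 68 left.
August 2071 has 31 days: 68 − 31 = 37 left.
September 2071 has 30 days: 37 − 30 = 7 left.
7 days into October 2071 → October 7, 2071.
Going back 304 days from October 7, 2071:
Going back 7 days from October 7, 2071 reaches the end of the previous month; 304 − 7 = 297 left.
September 2071 has 30 days: 297 − 30 = 267 left.
August 2071 has 31 days: 267 − 31 = 236 left.
July 2071 has 31 days: 236 − 31 = 205 left.
June 2071 has 30 days: 205 − 30 = 175 left.
May 2071 has 31 days: 175 − 31 = 144 left.
April 2071 has 30 days: 144 − 30 = 114 left.
March 2071 has 31 days: 114 − 31 = 83 left.
February 2071 has 28 days (2071 is not a leap year): 83 − 28 = 55 left.
January 2071 has 31 days: 55 − 31 = 24 left.
December 2070 has 31 days; 31 − 24 = 7 → December 7, 2070.
Adding 13 days from December 7, 2070:
December has 31 days; 7 + 13 = 20, still in December.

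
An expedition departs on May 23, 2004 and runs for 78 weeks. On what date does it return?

November 20, 2005

Counting forward 78 weeks = 546 days from May 23, 2004.
May has 31 days, so 31 − 23 = 8 days remain after May 23, 2004; 546 − 8 = 538 left.
June 2004 has 30 days: 538 − 30 = 508 left.
July 2004 has 31 days: 508 − 31 = 477 left.
August 2004 has 31 days: 477 − 31 = 446 left.
September 2004 has 30 days: 446 − 30 = 416 left.
October 2004 has 31 days: 416 − 31 = 385 left.
November 2004 has 30 days: 385 − 30 = 355 left.
December 2004 has 31 days: 355 − 31 = 324 left.
January 2005 has 31 days: 324 − 31 = 293 left.
February 2005 has 28 days (2005 is not a leap year): 293 − 28 = 265 left.
March 2005 has 31 days: 265 − 31 = 234 left.
April 2005 has 30 days: 234 − 30 = 204 left.
May 2005 has 31 days: 204 − 31 = 173 left.
June 2005 has 30 days: 173 − 30 = 143 left.
July 2005 has 31 days: 143 − 31 = 112 left.
August 2005 has 31 days: 112 − 31 = 81 left.
September 2005 has 30 days: 81 − 30 = 51 left.
October 2005 has 31 days: 51 − 31 = 20 left.
20 days into November 2005 → November 20, 2005.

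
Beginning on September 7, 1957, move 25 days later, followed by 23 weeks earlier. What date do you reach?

Counting forward 25 days from September 7, 1957:
September has 30 days, so 30 − 7 = 23 days remain after September 7, 1957; 25 − 23 = 2 left.
2 days into October 1957 → October 2, 1957.
Counting back 23 weeks (= 161 days) from October 2, 1957:
Going back 2 days from October 2, 1957 reaches the end of the previous month; 161 − 2 = 159 left.
September 1957 has 30 days: 159 − 30 = 129 left.
August 1957 has 31 days: 129 − 31 = 98 left.
July 1957 has 31 days: 98 − 31 = 67 left.
June 1957 has 30 days: 67 − 30 = 37 left.
May 1957 has 31 days: 37 − 31 = 6 left.
April 1957 has 30 days; 30 − 6 = 24 → April 24, 1957.

April 24, 1957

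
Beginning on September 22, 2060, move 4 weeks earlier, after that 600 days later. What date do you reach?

Counting back 4 weeks (= 28 days) from September 22, 2060:
Going back 22 days from September 22, 2060 reaches the end of the previous month; 28 − 22 = 6 left.
August 2060 has 31 days; 31 − 6 = 25 → August 25, 2060.
Adding 600 days from August 25, 2060:
August has 31 days, so 31 − 25 = 6 days remain after August 25, 2060; 600 − 6 = 594 left.
September 2060 has 30 days: 594 − 30 = 564 left.
October 2060 has 31 days: 564 − 31 = 533 left.
November 2060 has 30 days: 533 − 30 = 503 left.
December 2060 has 31 days: 503 − 31 = 472 left.
January 2061 has 31 days: 472 − 31 = 441 left.
February 2061 has 28 days (2061 is not a leap year): 441 − 28 = 413 left.
March 2061 has 31 days: 413 − 31 = 382 left.
April 2061 has 30 days: 382 − 30 = 352 left.
May 2061 has 31 days: 352 − 31 = 321 left.
June 2061 has 30 days: 321 − 30 = 291 left.
July 2061 has 31 days: 291 − 31 = 260 left.
August 2061 has 31 days: 260 − 31 = 229 left.
September 2061 has 30 days: 229 − 30 = 199 left.
October 2061 has 31 days: 199 − 31 = 168 left.
November 2061 has 30 days: 168 − 30 = 138 left.
December 2061 has 31 days: 138 − 31 = 107 left.
January 2062 has 31 days: 107 − 31 = 76 left.
February 2062 has 28 days (2062 is not a leap year): 76 − 28 = 48 left.
March 2062 has 31 days: 48 − 31 = 17 left.
17 days into April 2062 → April 17, 2062.

April 17, 2062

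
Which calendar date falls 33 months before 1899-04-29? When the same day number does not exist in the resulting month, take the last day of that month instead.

July 29, 1896

Subtracting 33 months from April 29, 1899.
month 4 − 33 = -29, which is month 7 of year 1896 → July 1896.
Day 29 is valid in July, giving July 29, 1896.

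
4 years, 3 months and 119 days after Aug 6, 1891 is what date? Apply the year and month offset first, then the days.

March 4, 1896

Advancing 4 years, 3 months and 119 days from August 6, 1891: first the month/year part, then the days.
+4 years → 1895; month 8 + 3 = 11 → November 1895.
Day 6 is valid in November, giving November 6, 1895.
Now add 119 days from November 6, 1895.
November has 30 days, so 30 − 6 = 24 days remain after November 6, 1895; 119 − 24 = 95 left.
December 1895 has 31 days: 95 − 31 = 64 left.
January 1896 has 31 days: 64 − 31 = 33 left.
February 1896 has 29 days (1896 is a leap year): 33 − 29 = 4 left.
4 days into March 1896 → March 4, 1896.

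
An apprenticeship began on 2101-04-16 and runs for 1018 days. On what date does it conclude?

January 29, 2104

Counting forward 1018 days from April 16, 2101.
April has 30 days, so 30 − 16 = 14 days remain after April 16, 2101; 1018 − 14 = 1004 left.
May 2101 has 31 days: 1004 − 31 = 973 left.
June 2101 has 30 days: 973 − 30 = 943 left.
July 2101 has 31 days: 943 − 31 = 912 left.
August 2101 has 31 days: 912 − 31 = 881 left.
September 2101 has 30 days: 881 − 30 = 851 left.
October 2101 has 31 days: 851 − 31 = 820 left.
November 2101 has 30 days: 820 − 30 = 790 left.
December 2101 has 31 days: 790 − 31 = 759 left.
January 2102 has 31 days: 759 − 31 = 728 left.
February 2102 has 28 days (2102 is not a leap year): 728 − 28 = 700 left.
March 2102 has 31 days: 700 − 31 = 669 left.
April 2102 has 30 days: 669 − 30 = 639 left.
May 2102 has 31 days: 639 − 31 = 608 left.
June 2102 has 30 days: 608 − 30 = 578 left.
July 2102 has 31 days: 578 − 31 = 547 left.
August 2102 has 31 days: 547 − 31 = 516 left.
September 2102 has 30 days: 516 − 30 = 486 left.
October 2102 has 31 days: 486 − 31 = 455 left.
November 2102 has 30 days: 455 − 30 = 425 left.
December 2102 has 31 days: 425 − 31 = 394 left.
January 2103 has 31 days: 394 − 31 = 363 left.
February 2103 has 28 days (2103 is not a leap year): 363 − 28 = 335 left.
March 2103 has 31 days: 335 − 31 = 304 left.
April 2103 has 30 days: 304 − 30 = 274 left.
May 2103 has 31 days: 274 − 31 = 243 left.
June 2103 has 30 days: 243 − 30 = 213 left.
July 2103 has 31 days: 213 − 31 = 182 left.
August 2103 has 31 days: 182 − 31 = 151 left.
September 2103 has 30 days: 151 − 30 = 121 left.
October 2103 has 31 days: 121 − 31 = 90 left.
November 2103 has 30 days: 90 − 30 = 60 left.
December 2103 has 31 days: 60 − 31 = 29 left.
29 days into January 2104 → January 29, 2104.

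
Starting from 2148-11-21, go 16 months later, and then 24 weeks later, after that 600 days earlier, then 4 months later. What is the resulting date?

May 13, 2149

Counting forward 16 months from November 21, 2148:
month 11 + 16 = 27, which is month 3 of year 2150 → March 2150.
Day 21 is valid in March, giving March 21, 2150.
Adding 24 weeks (= 168 days) from March 21, 2150:
March has 31 days, so 31 − 21 = 10 days remain after March 21, 2150; 168 − 10 = 158 left.
April 2150 has 30 days: 158 − 30 = 128 left.
May 2150 has 31 days: 128 − 31 = 97 left.
June 2150 has 30 days: 97 − 30 = 67 left.
July 2150 has 31 days: 67 − 31 = 36 left.
August 2150 has 31 days: 36 − 31 = 5 left.
5 days into September 2150 → September 5, 2150.
Going back 600 days from September 5, 2150:
Going back 5 days from September 5, 2150 reaches the end of the previous month; 600 − 5 = 595 left.
August 2150 has 31 days: 595 − 31 = 564 left.
July 2150 has 31 days: 564 − 31 = 533 left.
June 2150 has 30 days: 533 − 30 = 503 left.
May 2150 has 31 days: 503 − 31 = 472 left.
April 2150 has 30 days: 472 − 30 = 442 left.
March 2150 has 31 days: 442 − 31 = 411 left.
February 2150 has 28 days (2150 is not a leap year): 411 − 28 = 383 left.
January 2150 has 31 days: 383 − 31 = 352 left.
December 2149 has 31 days: 352 − 31 = 321 left.
November 2149 has 30 days: 321 − 30 = 291 left.
October 2149 has 31 days: 291 − 31 = 260 left.
September 2149 has 30 days: 260 − 30 = 230 left.
August 2149 has 31 days: 230 − 31 = 199 left.
July 2149 has 31 days: 199 − 31 = 168 left.
June 2149 has 30 days: 168 − 30 = 138 left.
May 2149 has 31 days: 138 − 31 = 107 left.
April 2149 has 30 days: 107 − 30 = 77 left.
March 2149 has 31 days: 77 − 31 = 46 left.
February 2149 has 28 days (2149 is not a leap year): 46 − 28 = 18 left.
January 2149 has 31 days; 31 − 18 = 13 → January 13, 2149.
Counting forward 4 months from January 13, 2149:
month 1 + 4 = 5 → May 2149.
Day 13 is valid in May, giving May 13, 2149.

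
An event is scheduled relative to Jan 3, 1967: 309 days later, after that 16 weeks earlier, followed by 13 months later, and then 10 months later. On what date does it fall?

Advancing 309 days from January 3, 1967:
January has 31 days, so 31 − 3 = 28 days remain after January 3, 1967; 309 − 28 = 281 left.
February 1967 has 28 days (1967 is not a leap year): 281 − 28 = 253 left.
March 1967 has 31 days: 253 − 31 = 222 left.
April 1967 has 30 days: 222 − 30 = 192 left.
May 1967 has 31 days: 192 − 31 = 161 left.
June 1967 has 30 days: 161 − 30 = 131 left.
July 1967 has 31 days: 131 − 31 = 100 left.
August 1967 has 31 days: 100 − 31 = 69 left.
September 1967 has 30 days: 69 − 30 = 39 left.
October 1967 has 31 days: 39 − 31 = 8 left.
8 days into November 1967 → November 8, 1967.
Counting back 16 weeks (= 112 days) from November 8, 1967:
Going back 8 days from November 8, 1967 reaches the end of the previous month; 112 − 8 = 104 left.
October 1967 has 31 days: 104 − 31 = 73 left.
September 1967 has 30 days: 73 − 30 = 43 left.
August 1967 has 31 days: 43 − 31 = 12 left.
July 1967 has 31 days; 31 − 12 = 19 → July 19, 1967.
Counting forward 13 months from July 19, 1967:
month 7 + 13 = 20, which is month 8 of year 1968 → August 1968.
Day 19 is valid in August, giving August 19, 1968.
Counting forward 10 months from August 19, 1968:
month 8 + 10 = 18, which is month 6 of year 1969 → June 1969.
Day 19 is valid in June, giving June 19, 1969.

June 19, 1969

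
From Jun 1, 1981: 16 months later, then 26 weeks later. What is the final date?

Advancing 16 months from June 1, 1981:
month 6 + 16 = 22, which is month 10 of year 1982 → October 1982.
Day 1 is valid in October, giving October 1, 1982.
Advancing 26 weeks (= 182 days) from October 1, 1982:
October has 31 days, so 31 − 1 = 30 days remain after October 1, 1982; 182 − 30 = 152 left.
November 1982 has 30 days: 152 − 30 = 122 left.
December 1982 has 31 days: 122 − 31 = 91 left.
January 1983 has 31 days: 91 − 31 = 60 left.
February 1983 has 28 days (1983 is not a leap year): 60 − 28 = 32 left.
March 1983 has 31 days: 32 − 31 = 1 left.
1 day into April 1983 → April 1, 1983.

April 1, 1983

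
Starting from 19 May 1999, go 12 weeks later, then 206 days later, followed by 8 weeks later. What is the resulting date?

April 29, 2000

Adding 12 weeks (= 84 days) from May 19, 1999:
May has 31 days, so 31 − 19 = 12 days remain after May 19, 1999; 84 − 12 = 72 left.
June 1999 has 30 days: 72 − 30 = 42 left.
July 1999 has 31 days: 42 − 31 = 11 left.
11 days into August 1999 → August 11, 1999.
Advancing 206 days from August 11, 1999:
August has 31 days, so 31 − 11 = 20 days remain after August 11, 1999; 206 − 20 = 186 left.
September 1999 has 30 days: 186 − 30 = 156 left.
October 1999 has 31 days: 156 − 31 = 125 left.
November 1999 has 30 days: 125 − 30 = 95 left.
December 1999 has 31 days: 95 − 31 = 64 left.
January 2000 has 31 days: 64 − 31 = 33 left.
February 2000 has 29 days (2000 is a leap year (divisible by 400)): 33 − 29 = 4 left.
4 days into March 2000 → March 4, 2000.
Advancing 8 weeks (= 56 days) from March 4, 2000:
March has 31 days, so 31 − 4 = 27 days remain after March 4, 2000; 56 − 27 = 29 left.
29 days into April 2000 → April 29, 2000.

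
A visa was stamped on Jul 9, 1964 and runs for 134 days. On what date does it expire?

Advancing 134 days from July 9, 1964.
July has 31 days, so 31 − 9 = 22 days remain after July 9, 1964; 134 − 22 = 112 left.
August 1964 has 31 days: 112 − 31 = 81 left.
September 1964 has 30 days: 81 − 30 = 51 left.
October 1964 has 31 days: 51 − 31 = 20 left.
20 days into November 1964 → November 20, 1964.

November 20, 1964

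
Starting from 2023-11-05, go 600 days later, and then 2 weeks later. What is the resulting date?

Advancing 600 days from November 5, 2023:
November has 30 days, so 30 − 5 = 25 days remain after November 5, 2023; 600 − 25 = 575 left.
December 2023 has 31 days: 575 − 31 = 544 left.
January 2024 has 31 days: 544 − 31 = 513 left.
February 2024 has 29 days (2024 is a leap year): 513 − 29 = 484 left.
March 2024 has 31 days: 484 − 31 = 453 left.
April 2024 has 30 days: 453 − 30 = 423 left.
May 2024 has 31 days: 423 − 31 = 392 left.
June 2024 has 30 days: 392 − 30 = 362 left.
July 2024 has 31 days: 362 − 31 = 331 left.
August 2024 has 31 days: 331 − 31 = 300 left.
September 2024 has 30 days: 300 − 30 = 270 left.
October 2024 has 31 days: 270 − 31 = 239 left.
November 2024 has 30 days: 239 − 30 = 209 left.
December 2024 has 31 days: 209 − 31 = 178 left.
January 2025 has 31 days: 178 − 31 = 147 left.
February 2025 has 28 days (2025 is not a leap year): 147 − 28 = 119 left.
March 2025 has 31 days: 119 − 31 = 88 left.
April 2025 has 30 days: 88 − 30 = 58 left.
May 2025 has 31 days: 58 − 31 = 27 left.
27 days into June 2025 → June 27, 2025.
Advancing 2 weeks (= 14 days) from June 27, 2025:
June has 30 days, so 30 − 27 = 3 days remain after June 27, 2025; 14 − 3 = 11 left.
11 days into July 2025 → July 11, 2025.

July 11, 2025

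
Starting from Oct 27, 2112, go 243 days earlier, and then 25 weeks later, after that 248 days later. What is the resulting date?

Counting back 243 days from October 27, 2112:
Going back 27 days from October 27, 2112 reaches the end of the previous month; 243 − 27 = 216 left.
September 2112 has 30 days: 216 − 30 = 186 left.
August 2112 has 31 days: 186 − 31 = 155 left.
July 2112 has 31 days: 155 − 31 = 124 left.
June 2112 has 30 days: 124 − 30 = 94 left.
May 2112 has 31 days: 94 − 31 = 63 left.
April 2112 has 30 days: 63 − 30 = 33 left.
March 2112 has 31 days: 33 − 31 = 2 left.
February 2112 has 29 days; 29 − 2 = 27 → February 27, 2112.
Counting forward 25 weeks (= 175 days) from February 27, 2112:
February has 29 days, so 29 − 27 = 2 days remain after February 27, 2112; 175 − 2 = 173 left.
March 2112 has 31 days: 173 − 31 = 142 left.
April 2112 has 30 days: 142 − 30 = 112 left.
May 2112 has 31 days: 112 − 31 = 81 left.
June 2112 has 30 days: 81 − 30 = 51 left.
July 2112 has 31 days: 51 − 31 = 20 left.
20 days into August 2112 → August 20, 2112.
Counting forward 248 days from August 20, 2112:
August has 31 days, so 31 − 20 = 11 days remain after August 20, 2112; 248 − 11 = 237 left.
September 2112 has 30 days: 237 − 30 = 207 left.
October 2112 has 31 days: 207 − 31 = 176 left.
November 2112 has 30 days: 176 − 30 = 146 left.
December 2112 has 31 days: 146 − 31 = 115 left.
January 2113 has 31 days: 115 − 31 = 84 left.
February 2113 has 28 days (2113 is not a leap year): 84 − 28 = 56 left.
March 2113 has 31 days: 56 − 31 = 25 left.
25 days into April 2113 → April 25, 2113.

April 25, 2113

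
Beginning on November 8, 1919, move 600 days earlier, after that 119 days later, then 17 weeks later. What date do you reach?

Counting back 600 days from November 8, 1919:
Going back 8 days from November 8, 1919 reaches the end of the previous month; 600 − 8 = 592 left.
October 1919 has 31 days: 592 − 31 = 561 left.
September 1919 has 30 days: 561 − 30 = 531 left.
August 1919 has 31 days: 531 − 31 = 500 left.
July 1919 has 31 days: 500 − 31 = 469 left.
June 1919 has 30 days: 469 − 30 = 439 left.
May 1919 has 31 days: 439 − 31 = 408 left.
April 1919 has 30 days: 408 − 30 = 378 left.
March 1919 has 31 days: 378 − 31 = 347 left.
February 1919 has 28 days (1919 is not a leap year): 347 − 28 = 319 left.
January 1919 has 31 days: 319 − 31 = 288 left.
December 1918 has 31 days: 288 − 31 = 257 left.
November 1918 has 30 days: 257 − 30 = 227 left.
October 1918 has 31 days: 227 − 31 = 196 left.
September 1918 has 30 days: 196 − 30 = 166 left.
August 1918 has 31 days: 166 − 31 = 135 left.
July 1918 has 31 days: 135 − 31 = 104 left.
June 1918 has 30 days: 104 − 30 = 74 left.
May 1918 has 31 days: 74 − 31 = 43 left.
April 1918 has 30 days: 43 − 30 = 13 left.
March 1918 has 31 days; 31 − 13 = 18 → March 18, 1918.
Counting forward 119 days from March 18, 1918:
March has 31 days, so 31 − 18 = 13 days remain after March 18, 1918; 119 − 13 = 106 left.
April 1918 has 30 days: 106 − 30 = 76 left.
May 1918 has 31 days: 76 − 31 = 45 left.
June 1918 has 30 days: 45 − 30 = 15 left.
15 days into July 1918 → July 15, 1918.
Advancing 17 weeks (= 119 days) from July 15, 1918:
July has 31 days, so 31 − 15 = 16 days remain after July 15, 1918; 119 − 16 = 103 left.
August 1918 has 31 days: 103 − 31 = 72 left.
September 1918 has 30 days: 72 − 30 = 42 left.
October 1918 has 31 days: 42 − 31 = 11 left.
11 days into November 1918 → November 11, 1918.

November 11, 1918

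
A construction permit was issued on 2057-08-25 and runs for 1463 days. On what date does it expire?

Advancing 1463 days from August 25, 2057.
August has 31 days, so 31 − 25 = 6 days remain after August 25, 2057; 1463 − 6 = 1457 left.
September 2057 has 30 days: 1457 − 30 = 1427 left.
October 2057 has 31 days: 1427 − 31 = 1396 left.
November 2057 has 30 days: 1396 − 30 = 1366 left.
December 2057 has 31 days: 1366 − 31 = 1335 left.
January 2058 has 31 days: 1335 − 31 = 1304 left.
February 2058 has 28 days (2058 is not a leap year): 1304 − 28 = 1276 left.
March 2058 has 31 days: 1276 − 31 = 1245 left.
April 2058 has 30 days: 1245 − 30 = 1215 left.
May 2058 has 31 days: 1215 − 31 = 1184 left.
June 2058 has 30 days: 1184 − 30 = 1154 left.
July 2058 has 31 days: 1154 − 31 = 1123 left.
August 2058 has 31 days: 1123 − 31 = 1092 left.
September 2058 has 30 days: 1092 − 30 = 1062 left.
October 2058 has 31 days: 1062 − 31 = 1031 left.
November 2058 has 30 days: 1031 − 30 = 1001 left.
December 2058 has 31 days: 1001 − 31 = 970 left.
January 2059 has 31 days: 970 − 31 = 939 left.
February 2059 has 28 days (2059 is not a leap year): 939 − 28 = 911 left.
March 2059 has 31 days: 911 − 31 = 880 left.
April 2059 has 30 days: 880 − 30 = 850 left.
May 2059 has 31 days: 850 − 31 = 819 left.
June 2059 has 30 days: 819 − 30 = 789 left.
July 2059 has 31 days: 789 − 31 = 758 left.
August 2059 has 31 days: 758 − 31 = 727 left.
September 2059 has 30 days: 727 − 30 = 697 left.
October 2059 has 31 days: 697 − 31 = 666 left.
November 2059 has 30 days: 666 − 30 = 636 left.
December 2059 has 31 days: 636 − 31 = 605 left.
January 2060 has 31 days: 605 − 31 = 574 left.
February 2060 has 29 days (2060 is a leap year): 574 − 29 = 545 left.
March 2060 has 31 days: 545 − 31 = 514 left.
April 2060 has 30 days: 514 − 30 = 484 left.
May 2060 has 31 days: 484 − 31 = 453 left.
June 2060 has 30 days: 453 − 30 = 423 left.
July 2060 has 31 days: 423 − 31 = 392 left.
August 2060 has 31 days: 392 − 31 = 361 left.
September 2060 has 30 days: 361 − 30 = 331 left.
October 2060 has 31 days: 331 − 31 = 300 left.
November 2060 has 30 days: 300 − 30 = 270 left.
December 2060 has 31 days: 270 − 31 = 239 left.
January 2061 has 31 days: 239 − 31 = 208 left.
February 2061 has 28 days (2061 is not a leap year): 208 − 28 = 180 left.
March 2061 has 31 days: 180 − 31 = 149 left.
April 2061 has 30 days: 149 − 30 = 119 left.
May 2061 has 31 days: 119 − 31 = 88 left.
June 2061 has 30 days: 88 − 30 = 58 left.
July 2061 has 31 days: 58 − 31 = 27 left.
27 days into August 2061 → August 27, 2061.

August 27, 2061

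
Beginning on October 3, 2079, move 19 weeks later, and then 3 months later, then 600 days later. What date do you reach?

January 3, 2082

Counting forward 19 weeks (= 133 days) from October 3, 2079:
October has 31 days, so 31 − 3 = 28 days remain after October 3, 2079; 133 − 28 = 105 left.
November 2079 has 30 days: 105 − 30 = 75 left.
December 2079 has 31 days: 75 − 31 = 44 left.
January 2080 has 31 days: 44 − 31 = 13 left.
13 days into February 2080 → February 13, 2080.
Counting forward 3 months from February 13, 2080:
month 2 + 3 = 5 → May 2080.
Day 13 is valid in May, giving May 13, 2080.
Counting forward 600 days from May 13, 2080:
May has 31 days, so 31 − 13 = 18 days remain after May 13, 2080; 600 − 18 = 582 left.
June 2080 has 30 days: 582 − 30 = 552 left.
July 2080 has 31 days: 552 − 31 = 521 left.
August 2080 has 31 days: 521 − 31 = 490 left.
September 2080 has 30 days: 490 − 30 = 460 left.
October 2080 has 31 days: 460 − 31 = 429 left.
November 2080 has 30 days: 429 − 30 = 399 left.
December 2080 has 31 days: 399 − 31 = 368 left.
January 2081 has 31 days: 368 − 31 = 337 left.
February 2081 has 28 days (2081 is not a leap year): 337 − 28 = 309 left.
March 2081 has 31 days: 309 − 31 = 278 left.
April 2081 has 30 days: 278 − 30 = 248 left.
May 2081 has 31 days: 248 − 31 = 217 left.
June 2081 has 30 days: 217 − 30 = 187 left.
July 2081 has 31 days: 187 − 31 = 156 left.
August 2081 has 31 days: 156 − 31 = 125 left.
September 2081 has 30 days: 125 − 30 = 95 left.
October 2081 has 31 days: 95 − 31 = 64 left.
November 2081 has 30 days: 64 − 30 = 34 left.
December 2081 has 31 days: 34 − 31 = 3 left.
3 days into January 2082 → January 3, 2082.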